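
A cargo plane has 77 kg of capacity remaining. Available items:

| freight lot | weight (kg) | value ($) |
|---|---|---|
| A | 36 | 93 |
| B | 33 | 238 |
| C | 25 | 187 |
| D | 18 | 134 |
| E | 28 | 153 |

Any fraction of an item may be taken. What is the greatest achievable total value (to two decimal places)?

Order: C (187/25=7.48) > D (134/18=7.44) > B (238/33=7.21) > E (153/28=5.46) > A (93/36=2.58)
Fill: take C (25 @ 187) → take D (18 @ 134) → take B (33 @ 238) → take 1/28 of E → 5.46; 77/77 used.
Total value = 564.46

564.46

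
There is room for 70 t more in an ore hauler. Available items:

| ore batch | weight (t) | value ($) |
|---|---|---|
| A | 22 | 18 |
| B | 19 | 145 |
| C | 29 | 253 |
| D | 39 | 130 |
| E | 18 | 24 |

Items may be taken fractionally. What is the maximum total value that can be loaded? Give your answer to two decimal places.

Order: C (253/29=8.72) > B (145/19=7.63) > D (130/39=3.33) > E (24/18=1.33) > A (18/22=0.82)
Fill: take C (29 @ 253) → take B (19 @ 145) → take 22/39 of D → 73.33; 70/70 used.
Total value = 471.33

471.33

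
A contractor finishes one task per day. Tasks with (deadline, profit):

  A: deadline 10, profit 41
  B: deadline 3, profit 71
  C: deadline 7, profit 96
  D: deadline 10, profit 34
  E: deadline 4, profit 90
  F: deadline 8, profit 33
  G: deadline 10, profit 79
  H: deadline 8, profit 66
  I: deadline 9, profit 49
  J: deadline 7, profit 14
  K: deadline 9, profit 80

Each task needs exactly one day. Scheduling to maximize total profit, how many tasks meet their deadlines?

10

Profit order: C=96 E=90 K=80 G=79 B=71 H=66 I=49 A=41 D=34 F=33 J=14
Assign: C→slot 7, E→slot 4, K→slot 9, G→slot 10, B→slot 3, H→slot 8, I→slot 6, A→slot 5, D→slot 2, F→slot 1, J skipped.
Slots: [1:F] [2:D] [3:B] [4:E] [5:A] [6:I] [7:C] [8:H] [9:K] [10:G]
10 of 11 scheduled.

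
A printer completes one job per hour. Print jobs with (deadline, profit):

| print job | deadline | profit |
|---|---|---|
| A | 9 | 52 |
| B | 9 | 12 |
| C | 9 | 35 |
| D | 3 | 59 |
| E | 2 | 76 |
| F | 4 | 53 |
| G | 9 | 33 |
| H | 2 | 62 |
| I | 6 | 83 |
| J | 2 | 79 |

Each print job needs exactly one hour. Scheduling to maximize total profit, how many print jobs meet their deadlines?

9

Take jobs in profit order; each goes to the latest open slot no later than its deadline.
By profit: I(d6,83), J(d2,79), E(d2,76), H(d2,62), D(d3,59), F(d4,53), A(d9,52), C(d9,35), G(d9,33), B(d9,12)
I→slot 6; J→slot 2; E→slot 1; H skipped; D→slot 3; F→slot 4; A→slot 9; C→slot 8; G→slot 7; B→slot 5.
9 of 10 scheduled.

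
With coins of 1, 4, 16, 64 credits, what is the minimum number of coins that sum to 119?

Greedy: take as many of the largest coin as possible, then repeat with the remainder.
119 = 1×64 + 3×16 + 1×4 + 3×1
Total coins = 1 + 3 + 1 + 3 = 8

8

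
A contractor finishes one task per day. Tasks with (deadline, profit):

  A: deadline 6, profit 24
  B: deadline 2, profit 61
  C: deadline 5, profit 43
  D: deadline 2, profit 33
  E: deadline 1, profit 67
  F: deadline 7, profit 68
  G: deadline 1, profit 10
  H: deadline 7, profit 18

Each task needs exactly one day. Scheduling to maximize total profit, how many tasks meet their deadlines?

Sort by profit descending; place each in the latest free slot ≤ its deadline.
By profit: F(d7,68), E(d1,67), B(d2,61), C(d5,43), D(d2,33), A(d6,24), H(d7,18), G(d1,10)
F→slot 7; E→slot 1; B→slot 2; C→slot 5; D skipped; A→slot 6; H→slot 4; G skipped.
6 of 8 scheduled.

6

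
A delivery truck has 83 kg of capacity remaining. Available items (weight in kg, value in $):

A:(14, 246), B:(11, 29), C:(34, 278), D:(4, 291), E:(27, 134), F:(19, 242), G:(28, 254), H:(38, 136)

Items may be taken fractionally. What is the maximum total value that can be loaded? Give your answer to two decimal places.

1180.18

Order: D (291/4=72.75) > A (246/14=17.57) > F (242/19=12.74) > G (254/28=9.07) > C (278/34=8.18) > E (134/27=4.96) > H (136/38=3.58) > B (29/11=2.64)
Fill: take D (4 @ 291) → take A (14 @ 246) → take F (19 @ 242) → take G (28 @ 254) → take 18/34 of C → 147.18; 83/83 used.
Total value = 1180.18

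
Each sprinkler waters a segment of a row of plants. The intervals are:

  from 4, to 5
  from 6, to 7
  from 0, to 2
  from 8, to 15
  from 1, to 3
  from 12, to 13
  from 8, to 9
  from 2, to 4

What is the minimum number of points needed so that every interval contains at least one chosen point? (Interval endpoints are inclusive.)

5

By right end: [0,2]  [1,3]  [2,4]  [4,5]  [6,7]  [8,9]  [12,13]  [8,15]
[0,2] uncovered → point at 2; [4,5] uncovered → point at 5; [6,7] uncovered → point at 7; [8,9] uncovered → point at 9; [12,13] uncovered → point at 13.
Points: 2, 5, 7, 9, 13 (5 total).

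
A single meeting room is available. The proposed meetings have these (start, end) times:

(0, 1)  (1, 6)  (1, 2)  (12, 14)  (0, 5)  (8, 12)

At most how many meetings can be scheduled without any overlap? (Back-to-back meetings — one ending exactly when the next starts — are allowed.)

Greedy by earliest finish: after sorting by end time, pick each interval compatible with the last pick.
Sorted by end: (0,1)  (1,2)  (0,5)  (1,6)  (8,12)  (12,14)
take (0,1); take (1,2); skip (0,5); take (8,12); take (12,14).
Selected 4 meetings.

4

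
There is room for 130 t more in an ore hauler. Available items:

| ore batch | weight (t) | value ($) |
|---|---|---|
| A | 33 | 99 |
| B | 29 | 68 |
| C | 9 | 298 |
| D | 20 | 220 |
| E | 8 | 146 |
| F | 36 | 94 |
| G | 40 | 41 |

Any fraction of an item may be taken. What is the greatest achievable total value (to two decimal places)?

Order: C (298/9=33.11) > E (146/8=18.25) > D (220/20=11.00) > A (99/33=3.00) > F (94/36=2.61) > B (68/29=2.34) > G (41/40=1.02)
Fill: take C (9 @ 298) → take E (8 @ 146) → take D (20 @ 220) → take A (33 @ 99) → take F (36 @ 94) → take 24/29 of B → 56.28; 130/130 used.
Total value = 913.28

913.28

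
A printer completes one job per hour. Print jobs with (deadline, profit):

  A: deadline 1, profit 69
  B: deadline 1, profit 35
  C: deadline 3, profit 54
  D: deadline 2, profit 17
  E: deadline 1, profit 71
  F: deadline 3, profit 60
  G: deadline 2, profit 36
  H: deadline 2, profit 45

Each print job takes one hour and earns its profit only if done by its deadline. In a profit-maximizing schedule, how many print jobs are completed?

3

By profit: E(d1,71), A(d1,69), F(d3,60), C(d3,54), H(d2,45), G(d2,36), B(d1,35), D(d2,17)
E→slot 1; A skipped; F→slot 3; C→slot 2; H skipped; G skipped; B skipped; D skipped.
3 of 8 scheduled.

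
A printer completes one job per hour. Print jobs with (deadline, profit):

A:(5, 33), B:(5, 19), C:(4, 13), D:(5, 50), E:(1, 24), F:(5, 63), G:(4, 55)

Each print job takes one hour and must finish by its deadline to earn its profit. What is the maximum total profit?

Sort by profit descending; place each in the latest free slot ≤ its deadline.
By profit: F(d5,63), G(d4,55), D(d5,50), A(d5,33), E(d1,24), B(d5,19), C(d4,13)
F→slot 5; G→slot 4; D→slot 3; A→slot 2; E→slot 1; B skipped; C skipped.
Profit = 24 + 33 + 50 + 55 + 63 = 225

225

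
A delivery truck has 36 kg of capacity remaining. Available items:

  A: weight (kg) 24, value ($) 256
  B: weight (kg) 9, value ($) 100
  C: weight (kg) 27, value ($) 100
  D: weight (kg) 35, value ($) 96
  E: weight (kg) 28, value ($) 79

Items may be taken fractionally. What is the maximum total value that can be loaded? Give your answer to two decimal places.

Greedy by value/weight ratio, highest first.
Order: B (100/9=11.11) > A (256/24=10.67) > C (100/27=3.70) > E (79/28=2.82) > D (96/35=2.74)
Fill: take B (9 @ 100) → take A (24 @ 256) → take 3/27 of C → 11.11; 36/36 used.
Total value = 367.11

367.11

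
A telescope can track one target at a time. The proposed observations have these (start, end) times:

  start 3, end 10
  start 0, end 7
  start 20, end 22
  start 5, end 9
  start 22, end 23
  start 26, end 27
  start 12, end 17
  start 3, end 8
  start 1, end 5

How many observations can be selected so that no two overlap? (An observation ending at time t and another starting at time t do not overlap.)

6

Greedy by earliest finish: after sorting by end time, pick each interval compatible with the last pick.
By end time: (1,5), (0,7), (3,8), (5,9), (3,10), (12,17), (20,22), (22,23), (26,27).
Pick (1,5); next start ≥ 5 → (5,9); next start ≥ 9 → (12,17); next start ≥ 17 → (20,22); next start ≥ 22 → (22,23); next start ≥ 23 → (26,27).
Selected 6 observations.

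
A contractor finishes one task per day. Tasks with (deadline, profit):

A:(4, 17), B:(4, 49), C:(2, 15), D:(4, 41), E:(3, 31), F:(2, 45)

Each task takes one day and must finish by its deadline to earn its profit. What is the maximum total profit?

166

Sort by profit descending; place each in the latest free slot ≤ its deadline.
By profit: B(d4,49), F(d2,45), D(d4,41), E(d3,31), A(d4,17), C(d2,15)
B→slot 4; F→slot 2; D→slot 3; E→slot 1; A skipped; C skipped.
Profit = 31 + 45 + 41 + 49 = 166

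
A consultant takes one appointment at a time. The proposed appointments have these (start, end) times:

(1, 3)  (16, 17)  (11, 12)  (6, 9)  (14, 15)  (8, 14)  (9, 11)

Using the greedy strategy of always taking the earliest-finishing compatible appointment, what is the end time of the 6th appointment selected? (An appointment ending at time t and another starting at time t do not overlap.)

Sort by end time and greedily take each interval whose start is ≥ the last chosen end.
Sorted by end: (1,3)  (6,9)  (9,11)  (11,12)  (8,14)  (14,15)  (16,17)
take (1,3); take (6,9); take (9,11); take (11,12); take (14,15); take (16,17).
Selected: (1,3) (6,9) (9,11) (11,12) (14,15) (16,17)

17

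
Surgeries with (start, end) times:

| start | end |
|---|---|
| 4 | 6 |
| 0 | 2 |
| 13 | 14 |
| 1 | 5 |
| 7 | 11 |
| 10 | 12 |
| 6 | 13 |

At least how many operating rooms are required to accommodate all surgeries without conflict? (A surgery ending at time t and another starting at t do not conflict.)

The answer is the maximum number of intervals overlapping at any instant.
starts: [0, 1, 4, 6, 7, 10, 13]
ends:   [2, 5, 6, 11, 12, 13, 14]
s0→1 s1→2 e2→1 s4→2 e5→1 e6→0 s6→1 s7→2 s10→3  — peak 3.

3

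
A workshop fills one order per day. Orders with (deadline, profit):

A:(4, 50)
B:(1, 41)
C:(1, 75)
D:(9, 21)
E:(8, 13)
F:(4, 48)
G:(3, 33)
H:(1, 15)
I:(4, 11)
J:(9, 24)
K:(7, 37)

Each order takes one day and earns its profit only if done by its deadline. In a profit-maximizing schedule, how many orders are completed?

Take jobs in profit order; each goes to the latest open slot no later than its deadline.
Profit order: C=75 A=50 F=48 B=41 K=37 G=33 J=24 D=21 H=15 E=13 I=11
Assign: C→slot 1, A→slot 4, F→slot 3, B skipped, K→slot 7, G→slot 2, J→slot 9, D→slot 8, H skipped, E→slot 6, I skipped.
Slots: [1:C] [2:G] [3:F] [4:A] [6:E] [7:K] [8:D] [9:J]
8 of 11 scheduled.

8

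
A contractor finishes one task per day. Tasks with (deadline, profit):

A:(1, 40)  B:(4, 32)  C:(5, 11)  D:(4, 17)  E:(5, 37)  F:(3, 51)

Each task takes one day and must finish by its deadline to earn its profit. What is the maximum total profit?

Take jobs in profit order; each goes to the latest open slot no later than its deadline.
By profit: F(d3,51), A(d1,40), E(d5,37), B(d4,32), D(d4,17), C(d5,11)
F→slot 3; A→slot 1; E→slot 5; B→slot 4; D→slot 2; C skipped.
Profit = 40 + 17 + 51 + 32 + 37 = 177

177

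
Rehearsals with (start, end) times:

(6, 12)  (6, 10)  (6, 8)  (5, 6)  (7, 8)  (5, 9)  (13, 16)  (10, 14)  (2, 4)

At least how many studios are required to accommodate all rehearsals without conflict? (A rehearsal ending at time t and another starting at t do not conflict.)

5

Events (time:±→running): 2:+→1 4:-→0 5:+→1 5:+→2 6:-→1 6:+→2 6:+→3 6:+→4 7:+→5 … peak 5.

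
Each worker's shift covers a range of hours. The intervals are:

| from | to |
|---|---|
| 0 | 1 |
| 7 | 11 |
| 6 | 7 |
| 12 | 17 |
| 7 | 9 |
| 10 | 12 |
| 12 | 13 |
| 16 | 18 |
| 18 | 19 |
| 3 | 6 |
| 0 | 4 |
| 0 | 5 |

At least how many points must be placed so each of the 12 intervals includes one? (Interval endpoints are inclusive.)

Sort by right endpoint; whenever an interval is uncovered, place a point at its right end.
By right end: [0,1]  [0,4]  [0,5]  [3,6]  [6,7]  [7,9]  [7,11]  [10,12]  [12,13]  [12,17]  [16,18]  [18,19]
[0,1] uncovered → point at 1; [3,6] uncovered → point at 6; [7,9] uncovered → point at 9; [10,12] uncovered → point at 12; [16,18] uncovered → point at 18.
Points: 1, 6, 9, 12, 18 (5 total).

5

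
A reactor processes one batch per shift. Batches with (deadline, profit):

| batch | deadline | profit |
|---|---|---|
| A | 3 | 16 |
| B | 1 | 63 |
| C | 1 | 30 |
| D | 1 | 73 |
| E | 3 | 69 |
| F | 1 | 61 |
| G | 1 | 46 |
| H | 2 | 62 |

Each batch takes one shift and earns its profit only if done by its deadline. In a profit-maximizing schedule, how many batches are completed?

Profit order: D=73 E=69 B=63 H=62 F=61 G=46 C=30 A=16
Assign: D→slot 1, E→slot 3, B skipped, H→slot 2, F skipped, G skipped, C skipped, A skipped.
Slots: [1:D] [2:H] [3:E]
3 of 8 scheduled.

3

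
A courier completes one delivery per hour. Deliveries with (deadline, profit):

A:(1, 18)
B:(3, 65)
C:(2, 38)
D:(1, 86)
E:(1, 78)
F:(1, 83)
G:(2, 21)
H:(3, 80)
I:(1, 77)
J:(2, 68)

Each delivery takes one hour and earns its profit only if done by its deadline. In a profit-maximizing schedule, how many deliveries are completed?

3

Sort by profit descending; place each in the latest free slot ≤ its deadline.
Profit order: D=86 F=83 H=80 E=78 I=77 J=68 B=65 C=38 G=21 A=18
Assign: D→slot 1, F skipped, H→slot 3, E skipped, I skipped, J→slot 2, B skipped, C skipped, G skipped, A skipped.
Slots: [1:D] [2:J] [3:H]
3 of 10 scheduled.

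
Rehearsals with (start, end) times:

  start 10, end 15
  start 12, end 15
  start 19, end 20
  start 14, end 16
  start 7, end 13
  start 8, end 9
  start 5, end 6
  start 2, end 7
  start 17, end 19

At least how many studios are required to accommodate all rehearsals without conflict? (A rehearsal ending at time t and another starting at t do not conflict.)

3

starts: [2, 5, 7, 8, 10, 12, 14, 17, 19]
ends:   [6, 7, 9, 13, 15, 15, 16, 19, 20]
s2→1 s5→2 e6→1 e7→0 s7→1 s8→2 e9→1 s10→2 s12→3  — peak 3.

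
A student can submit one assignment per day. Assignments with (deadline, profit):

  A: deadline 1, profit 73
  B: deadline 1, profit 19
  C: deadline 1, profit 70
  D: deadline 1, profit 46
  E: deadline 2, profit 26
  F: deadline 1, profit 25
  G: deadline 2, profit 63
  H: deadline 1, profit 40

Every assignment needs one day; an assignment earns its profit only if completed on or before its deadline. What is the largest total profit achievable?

Sort by profit descending; place each in the latest free slot ≤ its deadline.
By profit: A(d1,73), C(d1,70), G(d2,63), D(d1,46), H(d1,40), E(d2,26), F(d1,25), B(d1,19)
A→slot 1; C skipped; G→slot 2; D skipped; H skipped; E skipped; F skipped; B skipped.
Profit = 73 + 63 = 136

136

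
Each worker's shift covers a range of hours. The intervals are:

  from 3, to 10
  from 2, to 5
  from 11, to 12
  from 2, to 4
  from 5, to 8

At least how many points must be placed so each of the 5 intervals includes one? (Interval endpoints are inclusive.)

By right end: [2,4]  [2,5]  [5,8]  [3,10]  [11,12]
[2,4] uncovered → point at 4; [5,8] uncovered → point at 8; [11,12] uncovered → point at 12.
Points: 4, 8, 12 (3 total).

3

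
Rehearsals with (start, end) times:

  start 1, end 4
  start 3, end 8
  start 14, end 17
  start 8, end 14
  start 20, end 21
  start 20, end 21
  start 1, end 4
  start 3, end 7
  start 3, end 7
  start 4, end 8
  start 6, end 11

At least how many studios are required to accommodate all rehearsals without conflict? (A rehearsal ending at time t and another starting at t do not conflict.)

The answer is the maximum number of intervals overlapping at any instant.
starts: [1, 1, 3, 3, 3, 4, 6, 8, 14, 20, 20]
ends:   [4, 4, 7, 7, 8, 8, 11, 14, 17, 21, 21]
s1→1 s1→2 s3→3 s3→4 s3→5  — peak 5.

5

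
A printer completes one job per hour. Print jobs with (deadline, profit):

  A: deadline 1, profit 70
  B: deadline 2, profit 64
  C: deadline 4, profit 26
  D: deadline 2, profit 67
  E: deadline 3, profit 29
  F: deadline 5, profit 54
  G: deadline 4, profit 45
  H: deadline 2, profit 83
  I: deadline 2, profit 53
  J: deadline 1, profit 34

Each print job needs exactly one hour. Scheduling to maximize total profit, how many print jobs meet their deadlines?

Sort by profit descending; place each in the latest free slot ≤ its deadline.
By profit: H(d2,83), A(d1,70), D(d2,67), B(d2,64), F(d5,54), I(d2,53), G(d4,45), J(d1,34), E(d3,29), C(d4,26)
H→slot 2; A→slot 1; D skipped; B skipped; F→slot 5; I skipped; G→slot 4; J skipped; E→slot 3; C skipped.
5 of 10 scheduled.

5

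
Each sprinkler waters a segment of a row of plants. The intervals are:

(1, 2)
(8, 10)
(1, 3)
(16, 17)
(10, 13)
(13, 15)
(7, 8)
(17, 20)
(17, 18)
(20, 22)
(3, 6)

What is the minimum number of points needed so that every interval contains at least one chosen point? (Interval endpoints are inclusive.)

Sort by right endpoint; whenever an interval is uncovered, place a point at its right end.
Sorted: [1,2] [1,3] [3,6] [7,8] [8,10] [10,13] [13,15] [16,17] [17,18] [17,20] [20,22]
{[1,2],[1,3]} hit by 2; {[3,6]} hit by 6; {[7,8],[8,10]} hit by 8; {[10,13],[13,15]} hit by 13; {[16,17],[17,18],[17,20]} hit by 17; {[20,22]} hit by 22.
Points: 2, 6, 8, 13, 17, 22 (6 total).

6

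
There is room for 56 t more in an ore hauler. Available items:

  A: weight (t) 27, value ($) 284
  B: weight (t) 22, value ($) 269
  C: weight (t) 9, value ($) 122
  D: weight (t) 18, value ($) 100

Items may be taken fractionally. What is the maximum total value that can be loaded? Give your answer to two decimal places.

Sort by value per unit weight and fill in that order.
Ratios (sorted): C 13.56, B 12.23, A 10.52, D 5.56
take C (9 @ 122); take B (22 @ 269); take 25/27 of A → 262.96. Capacity used 56/56.
Total value = 653.96

653.96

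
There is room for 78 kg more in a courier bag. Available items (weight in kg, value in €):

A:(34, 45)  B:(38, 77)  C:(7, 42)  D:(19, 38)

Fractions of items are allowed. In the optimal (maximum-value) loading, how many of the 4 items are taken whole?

Sort by value per unit weight and fill in that order.
Order: C (42/7=6.00) > B (77/38=2.03) > D (38/19=2.00) > A (45/34=1.32)
Fill: take C (7 @ 42) → take B (38 @ 77) → take D (19 @ 38) → take 14/34 of A → 18.53; 78/78 used.
3 item(s) taken whole; one partial (take 14/34 of A).

3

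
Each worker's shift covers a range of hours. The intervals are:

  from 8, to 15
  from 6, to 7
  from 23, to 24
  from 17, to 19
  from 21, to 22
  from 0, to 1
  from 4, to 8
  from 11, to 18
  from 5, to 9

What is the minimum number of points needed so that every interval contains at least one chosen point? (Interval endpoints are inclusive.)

6

By right end: [0,1]  [6,7]  [4,8]  [5,9]  [8,15]  [11,18]  [17,19]  [21,22]  [23,24]
[0,1] uncovered → point at 1; [6,7] uncovered → point at 7; [8,15] uncovered → point at 15; [17,19] uncovered → point at 19; [21,22] uncovered → point at 22; [23,24] uncovered → point at 24.
Points: 1, 7, 15, 19, 22, 24 (6 total).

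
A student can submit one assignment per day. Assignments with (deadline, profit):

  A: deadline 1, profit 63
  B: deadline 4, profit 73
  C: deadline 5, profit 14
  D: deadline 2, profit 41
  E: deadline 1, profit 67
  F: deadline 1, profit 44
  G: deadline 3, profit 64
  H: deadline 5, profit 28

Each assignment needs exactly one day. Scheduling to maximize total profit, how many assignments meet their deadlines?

5

Profit order: B=73 E=67 G=64 A=63 F=44 D=41 H=28 C=14
Assign: B→slot 4, E→slot 1, G→slot 3, A skipped, F skipped, D→slot 2, H→slot 5, C skipped.
Slots: [1:E] [2:D] [3:G] [4:B] [5:H]
5 of 8 scheduled.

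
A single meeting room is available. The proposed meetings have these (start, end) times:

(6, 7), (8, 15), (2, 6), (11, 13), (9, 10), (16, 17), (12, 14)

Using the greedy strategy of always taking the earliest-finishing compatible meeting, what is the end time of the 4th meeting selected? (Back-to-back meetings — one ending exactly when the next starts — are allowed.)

Sort by end time and greedily take each interval whose start is ≥ the last chosen end.
Sorted by end: (2,6)  (6,7)  (9,10)  (11,13)  (12,14)  (8,15)  (16,17)
take (2,6); take (6,7); take (9,10); take (11,13); skip (12,14); take (16,17).
Selected: (2,6) (6,7) (9,10) (11,13) (16,17)

13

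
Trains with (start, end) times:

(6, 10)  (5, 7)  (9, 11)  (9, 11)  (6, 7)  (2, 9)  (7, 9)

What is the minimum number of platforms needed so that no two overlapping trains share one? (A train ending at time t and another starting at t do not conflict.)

4

The answer is the maximum number of intervals overlapping at any instant.
starts: [2, 5, 6, 6, 7, 9, 9]
ends:   [7, 7, 9, 9, 10, 11, 11]
s2→1 s5→2 s6→3 s6→4  — peak 4.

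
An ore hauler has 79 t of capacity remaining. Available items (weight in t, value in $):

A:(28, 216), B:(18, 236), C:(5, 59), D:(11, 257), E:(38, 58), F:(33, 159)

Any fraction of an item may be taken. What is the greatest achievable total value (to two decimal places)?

Order: D (257/11=23.36) > B (236/18=13.11) > C (59/5=11.80) > A (216/28=7.71) > F (159/33=4.82) > E (58/38=1.53)
Fill: take D (11 @ 257) → take B (18 @ 236) → take C (5 @ 59) → take A (28 @ 216) → take 17/33 of F → 81.91; 79/79 used.
Total value = 849.91

849.91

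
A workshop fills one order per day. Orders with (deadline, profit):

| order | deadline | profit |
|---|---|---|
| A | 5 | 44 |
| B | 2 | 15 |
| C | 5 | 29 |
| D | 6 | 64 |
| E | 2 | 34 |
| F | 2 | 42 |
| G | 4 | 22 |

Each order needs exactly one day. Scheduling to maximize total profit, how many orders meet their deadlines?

Take jobs in profit order; each goes to the latest open slot no later than its deadline.
By profit: D(d6,64), A(d5,44), F(d2,42), E(d2,34), C(d5,29), G(d4,22), B(d2,15)
D→slot 6; A→slot 5; F→slot 2; E→slot 1; C→slot 4; G→slot 3; B skipped.
6 of 7 scheduled.

6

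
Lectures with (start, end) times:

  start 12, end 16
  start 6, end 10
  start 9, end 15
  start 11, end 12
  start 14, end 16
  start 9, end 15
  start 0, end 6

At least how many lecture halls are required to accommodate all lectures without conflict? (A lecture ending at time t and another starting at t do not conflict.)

4

The answer is the maximum number of intervals overlapping at any instant.
Events (time:±→running): 0:+→1 6:-→0 6:+→1 9:+→2 9:+→3 10:-→2 11:+→3 12:-→2 12:+→3 14:+→4 … peak 4.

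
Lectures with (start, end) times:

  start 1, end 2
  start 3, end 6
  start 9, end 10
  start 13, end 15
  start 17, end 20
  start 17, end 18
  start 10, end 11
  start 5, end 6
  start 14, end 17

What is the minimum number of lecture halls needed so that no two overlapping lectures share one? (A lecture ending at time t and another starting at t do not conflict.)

2

starts: [1, 3, 5, 9, 10, 13, 14, 17, 17]
ends:   [2, 6, 6, 10, 11, 15, 17, 18, 20]
s1→1 e2→0 s3→1 s5→2  — peak 2.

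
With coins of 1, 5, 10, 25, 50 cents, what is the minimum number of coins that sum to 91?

91 = 1×50 + 1×25 + 1×10 + 1×5 + 1×1
Total coins = 1 + 1 + 1 + 1 + 1 = 5

5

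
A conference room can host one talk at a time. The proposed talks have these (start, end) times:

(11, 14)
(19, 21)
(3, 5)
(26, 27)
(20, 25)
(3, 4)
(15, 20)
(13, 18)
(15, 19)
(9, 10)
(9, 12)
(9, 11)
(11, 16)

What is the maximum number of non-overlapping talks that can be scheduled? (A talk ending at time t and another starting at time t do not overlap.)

6

Sorted by end: (3,4)  (3,5)  (9,10)  (9,11)  (9,12)  (11,14)  (11,16)  (13,18)  (15,19)  (15,20)  (19,21)  (20,25)  (26,27)
take (3,4); take (9,10); skip (9,12); take (11,14); skip (11,16); take (15,19); take (19,21); take (26,27).
Selected 6 talks.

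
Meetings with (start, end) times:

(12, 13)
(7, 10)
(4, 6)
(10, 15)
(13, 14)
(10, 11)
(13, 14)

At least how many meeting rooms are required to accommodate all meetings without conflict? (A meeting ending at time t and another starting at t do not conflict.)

3

Count concurrent intervals with a sweep; the peak is the room count.
Events (time:±→running): 4:+→1 6:-→0 7:+→1 10:-→0 10:+→1 10:+→2 11:-→1 12:+→2 13:-→1 13:+→2 13:+→3 … peak 3.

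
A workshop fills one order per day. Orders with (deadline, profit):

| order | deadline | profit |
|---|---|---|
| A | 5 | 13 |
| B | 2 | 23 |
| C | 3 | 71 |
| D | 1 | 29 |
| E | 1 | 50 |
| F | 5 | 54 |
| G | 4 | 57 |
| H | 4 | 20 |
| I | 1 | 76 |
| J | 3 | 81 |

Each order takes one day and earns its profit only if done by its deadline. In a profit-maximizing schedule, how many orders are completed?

5

Take jobs in profit order; each goes to the latest open slot no later than its deadline.
Profit order: J=81 I=76 C=71 G=57 F=54 E=50 D=29 B=23 H=20 A=13
Assign: J→slot 3, I→slot 1, C→slot 2, G→slot 4, F→slot 5, E skipped, D skipped, B skipped, H skipped, A skipped.
Slots: [1:I] [2:C] [3:J] [4:G] [5:F]
5 of 10 scheduled.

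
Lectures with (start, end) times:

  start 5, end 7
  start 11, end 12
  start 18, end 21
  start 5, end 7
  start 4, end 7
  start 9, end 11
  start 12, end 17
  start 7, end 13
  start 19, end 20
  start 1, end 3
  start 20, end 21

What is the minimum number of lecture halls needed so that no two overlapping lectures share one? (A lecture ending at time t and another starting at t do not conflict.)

3

The answer is the maximum number of intervals overlapping at any instant.
Events (time:±→running): 1:+→1 3:-→0 4:+→1 5:+→2 5:+→3 … peak 3.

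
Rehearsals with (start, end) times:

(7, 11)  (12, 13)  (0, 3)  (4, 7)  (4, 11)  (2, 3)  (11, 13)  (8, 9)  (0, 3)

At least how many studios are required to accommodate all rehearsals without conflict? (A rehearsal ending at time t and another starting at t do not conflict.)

starts: [0, 0, 2, 4, 4, 7, 8, 11, 12]
ends:   [3, 3, 3, 7, 9, 11, 11, 13, 13]
s0→1 s0→2 s2→3  — peak 3.

3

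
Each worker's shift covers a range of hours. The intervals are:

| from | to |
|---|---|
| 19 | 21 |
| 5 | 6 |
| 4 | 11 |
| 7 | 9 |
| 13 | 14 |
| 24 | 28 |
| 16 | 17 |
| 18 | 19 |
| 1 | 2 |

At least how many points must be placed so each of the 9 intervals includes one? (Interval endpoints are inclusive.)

7

Process intervals by earliest right end; each time one isn't hit yet, stab at its right endpoint.
By right end: [1,2]  [5,6]  [7,9]  [4,11]  [13,14]  [16,17]  [18,19]  [19,21]  [24,28]
[1,2] uncovered → point at 2; [5,6] uncovered → point at 6; [7,9] uncovered → point at 9; [13,14] uncovered → point at 14; [16,17] uncovered → point at 17; [18,19] uncovered → point at 19; [24,28] uncovered → point at 28.
Points: 2, 6, 9, 14, 17, 19, 28 (7 total).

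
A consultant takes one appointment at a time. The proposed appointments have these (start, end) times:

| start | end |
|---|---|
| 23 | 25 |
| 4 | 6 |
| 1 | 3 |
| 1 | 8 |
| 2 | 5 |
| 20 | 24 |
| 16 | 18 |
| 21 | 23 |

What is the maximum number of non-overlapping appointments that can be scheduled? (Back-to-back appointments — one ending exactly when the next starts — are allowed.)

5

Sorted by end: (1,3)  (2,5)  (4,6)  (1,8)  (16,18)  (21,23)  (20,24)  (23,25)
take (1,3); skip (2,5); take (4,6); skip (1,8); take (16,18); take (21,23); take (23,25).
Selected 5 appointments.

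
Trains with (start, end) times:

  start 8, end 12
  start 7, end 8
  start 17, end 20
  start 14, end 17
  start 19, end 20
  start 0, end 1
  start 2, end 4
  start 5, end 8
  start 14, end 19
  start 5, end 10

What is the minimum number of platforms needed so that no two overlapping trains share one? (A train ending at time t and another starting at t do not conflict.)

3

Count concurrent intervals with a sweep; the peak is the room count.
starts: [0, 2, 5, 5, 7, 8, 14, 14, 17, 19]
ends:   [1, 4, 8, 8, 10, 12, 17, 19, 20, 20]
s0→1 e1→0 s2→1 e4→0 s5→1 s5→2 s7→3  — peak 3.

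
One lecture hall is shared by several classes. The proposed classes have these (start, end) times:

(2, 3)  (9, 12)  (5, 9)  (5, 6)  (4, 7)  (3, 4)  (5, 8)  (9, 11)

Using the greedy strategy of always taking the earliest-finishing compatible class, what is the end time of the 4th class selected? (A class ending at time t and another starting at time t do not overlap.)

11

Order by finish time; keep every interval that doesn't clash with the previous kept one.
Sorted by end: (2,3)  (3,4)  (5,6)  (4,7)  (5,8)  (5,9)  (9,11)  (9,12)
take (2,3); take (3,4); take (5,6); skip (4,7); take (9,11).
Selected: (2,3) (3,4) (5,6) (9,11)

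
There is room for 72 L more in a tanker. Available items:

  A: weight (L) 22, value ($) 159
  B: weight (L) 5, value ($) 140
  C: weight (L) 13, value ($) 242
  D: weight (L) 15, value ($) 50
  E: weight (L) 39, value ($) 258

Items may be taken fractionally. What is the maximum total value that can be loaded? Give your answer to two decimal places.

Greedy by value/weight ratio, highest first.
Ratios (sorted): B 28.00, C 18.62, A 7.23, E 6.62, D 3.33
take B (5 @ 140); take C (13 @ 242); take A (22 @ 159); take 32/39 of E → 211.69. Capacity used 72/72.
Total value = 752.69

752.69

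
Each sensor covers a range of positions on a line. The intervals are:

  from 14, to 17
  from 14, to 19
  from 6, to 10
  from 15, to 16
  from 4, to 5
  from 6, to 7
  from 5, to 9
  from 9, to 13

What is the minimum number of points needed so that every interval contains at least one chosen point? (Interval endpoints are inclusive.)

4

Sort by right endpoint; whenever an interval is uncovered, place a point at its right end.
By right end: [4,5]  [6,7]  [5,9]  [6,10]  [9,13]  [15,16]  [14,17]  [14,19]
[4,5] uncovered → point at 5; [6,7] uncovered → point at 7; [9,13] uncovered → point at 13; [15,16] uncovered → point at 16.
Points: 5, 7, 13, 16 (4 total).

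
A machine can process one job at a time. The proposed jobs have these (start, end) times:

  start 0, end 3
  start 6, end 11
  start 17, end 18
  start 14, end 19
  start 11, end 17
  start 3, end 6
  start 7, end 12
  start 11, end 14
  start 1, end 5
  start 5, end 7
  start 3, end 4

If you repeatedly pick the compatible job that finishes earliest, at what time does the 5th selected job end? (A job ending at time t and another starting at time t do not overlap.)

18

Sorted by end: (0,3)  (3,4)  (1,5)  (3,6)  (5,7)  (6,11)  (7,12)  (11,14)  (11,17)  (17,18)  (14,19)
take (0,3); take (3,4); skip (1,5); take (5,7); take (7,12); skip (11,14); take (17,18).
Selected: (0,3) (3,4) (5,7) (7,12) (17,18)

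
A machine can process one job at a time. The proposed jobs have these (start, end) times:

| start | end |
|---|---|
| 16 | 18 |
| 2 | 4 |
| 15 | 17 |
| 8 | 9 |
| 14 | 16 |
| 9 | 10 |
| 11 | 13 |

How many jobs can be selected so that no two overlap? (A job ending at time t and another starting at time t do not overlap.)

6

Greedy by earliest finish: after sorting by end time, pick each interval compatible with the last pick.
By end time: (2,4), (8,9), (9,10), (11,13), (14,16), (15,17), (16,18).
Pick (2,4); next start ≥ 4 → (8,9); next start ≥ 9 → (9,10); next start ≥ 10 → (11,13); next start ≥ 13 → (14,16); next start ≥ 16 → (16,18).
Selected 6 jobs.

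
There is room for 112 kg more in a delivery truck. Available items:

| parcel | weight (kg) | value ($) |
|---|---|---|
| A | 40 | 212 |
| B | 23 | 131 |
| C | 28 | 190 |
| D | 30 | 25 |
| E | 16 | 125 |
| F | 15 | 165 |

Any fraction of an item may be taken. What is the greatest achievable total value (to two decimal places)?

Sort by value per unit weight and fill in that order.
Ratios (sorted): F 11.00, E 7.81, C 6.79, B 5.70, A 5.30, D 0.83
take F (15 @ 165); take E (16 @ 125); take C (28 @ 190); take B (23 @ 131); take 30/40 of A → 159.00. Capacity used 112/112.
Total value = 770.00

770.00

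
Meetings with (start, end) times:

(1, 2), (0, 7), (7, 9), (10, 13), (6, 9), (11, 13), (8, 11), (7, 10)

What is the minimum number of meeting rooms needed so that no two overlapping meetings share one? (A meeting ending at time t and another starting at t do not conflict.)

The answer is the maximum number of intervals overlapping at any instant.
starts: [0, 1, 6, 7, 7, 8, 10, 11]
ends:   [2, 7, 9, 9, 10, 11, 13, 13]
s0→1 s1→2 e2→1 s6→2 e7→1 s7→2 s7→3 s8→4  — peak 4.

4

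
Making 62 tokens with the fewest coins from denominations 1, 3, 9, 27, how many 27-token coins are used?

62 − 2×27→8 − 2×3→2 − 2×1→0
Count of 27: 2

2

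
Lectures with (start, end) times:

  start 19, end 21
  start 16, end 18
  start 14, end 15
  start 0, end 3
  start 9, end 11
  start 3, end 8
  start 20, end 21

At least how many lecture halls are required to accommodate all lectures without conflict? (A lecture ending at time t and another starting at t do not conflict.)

2

starts: [0, 3, 9, 14, 16, 19, 20]
ends:   [3, 8, 11, 15, 18, 21, 21]
s0→1 e3→0 s3→1 e8→0 s9→1 e11→0 s14→1 e15→0 s16→1 e18→0 s19→1 s20→2  — peak 2.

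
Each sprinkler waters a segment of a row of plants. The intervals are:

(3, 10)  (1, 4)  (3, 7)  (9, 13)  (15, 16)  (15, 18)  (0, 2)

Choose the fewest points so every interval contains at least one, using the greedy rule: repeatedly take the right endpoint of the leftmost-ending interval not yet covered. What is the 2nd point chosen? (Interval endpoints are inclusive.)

7

Sort by right endpoint; whenever an interval is uncovered, place a point at its right end.
Sorted: [0,2] [1,4] [3,7] [3,10] [9,13] [15,16] [15,18]
{[0,2],[1,4]} hit by 2; {[3,7],[3,10]} hit by 7; {[9,13]} hit by 13; {[15,16],[15,18]} hit by 16.
Points: 2, 7, 13, 16 (4 total).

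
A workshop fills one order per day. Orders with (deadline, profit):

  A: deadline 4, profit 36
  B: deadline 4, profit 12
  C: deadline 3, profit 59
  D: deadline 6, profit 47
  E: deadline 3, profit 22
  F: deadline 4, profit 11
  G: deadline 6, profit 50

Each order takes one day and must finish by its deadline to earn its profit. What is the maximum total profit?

226

Take jobs in profit order; each goes to the latest open slot no later than its deadline.
Profit order: C=59 G=50 D=47 A=36 E=22 B=12 F=11
Assign: C→slot 3, G→slot 6, D→slot 5, A→slot 4, E→slot 2, B→slot 1, F skipped.
Slots: [1:B] [2:E] [3:C] [4:A] [5:D] [6:G]
Profit = 12 + 22 + 59 + 36 + 47 + 50 = 226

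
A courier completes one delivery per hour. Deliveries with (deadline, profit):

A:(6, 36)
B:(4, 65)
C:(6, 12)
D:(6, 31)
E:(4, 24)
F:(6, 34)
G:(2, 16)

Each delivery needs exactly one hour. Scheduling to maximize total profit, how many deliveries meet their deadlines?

6

By profit: B(d4,65), A(d6,36), F(d6,34), D(d6,31), E(d4,24), G(d2,16), C(d6,12)
B→slot 4; A→slot 6; F→slot 5; D→slot 3; E→slot 2; G→slot 1; C skipped.
6 of 7 scheduled.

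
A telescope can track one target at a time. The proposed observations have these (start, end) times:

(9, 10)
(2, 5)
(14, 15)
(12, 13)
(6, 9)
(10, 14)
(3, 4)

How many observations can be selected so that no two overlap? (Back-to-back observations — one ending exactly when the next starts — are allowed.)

5

By end time: (3,4), (2,5), (6,9), (9,10), (12,13), (10,14), (14,15).
Pick (3,4); next start ≥ 4 → (6,9); next start ≥ 9 → (9,10); next start ≥ 10 → (12,13); next start ≥ 13 → (14,15).
Selected 5 observations.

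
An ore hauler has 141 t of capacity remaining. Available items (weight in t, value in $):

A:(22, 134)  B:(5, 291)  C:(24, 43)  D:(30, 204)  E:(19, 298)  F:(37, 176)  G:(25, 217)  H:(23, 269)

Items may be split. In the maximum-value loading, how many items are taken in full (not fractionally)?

6

Order: B (291/5=58.20) > E (298/19=15.68) > H (269/23=11.70) > G (217/25=8.68) > D (204/30=6.80) > A (134/22=6.09) > F (176/37=4.76) > C (43/24=1.79)
Fill: take B (5 @ 291) → take E (19 @ 298) → take H (23 @ 269) → take G (25 @ 217) → take D (30 @ 204) → take A (22 @ 134) → take 17/37 of F → 80.86; 141/141 used.
6 item(s) taken whole; one partial (take 17/37 of F).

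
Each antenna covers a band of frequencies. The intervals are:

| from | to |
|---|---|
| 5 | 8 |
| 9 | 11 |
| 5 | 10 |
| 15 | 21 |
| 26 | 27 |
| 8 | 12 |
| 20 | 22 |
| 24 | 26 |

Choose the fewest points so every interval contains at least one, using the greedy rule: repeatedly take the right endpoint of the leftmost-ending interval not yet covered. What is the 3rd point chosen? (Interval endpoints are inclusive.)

21

Process intervals by earliest right end; each time one isn't hit yet, stab at its right endpoint.
Sorted: [5,8] [5,10] [9,11] [8,12] [15,21] [20,22] [24,26] [26,27]
{[5,8],[5,10]} hit by 8; {[9,11],[8,12]} hit by 11; {[15,21],[20,22]} hit by 21; {[24,26],[26,27]} hit by 26.
Points: 8, 11, 21, 26 (4 total).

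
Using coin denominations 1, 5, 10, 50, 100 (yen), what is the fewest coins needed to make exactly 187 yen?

187 = 1×100 + 1×50 + 3×10 + 1×5 + 2×1
Total coins = 1 + 1 + 3 + 1 + 2 = 8

8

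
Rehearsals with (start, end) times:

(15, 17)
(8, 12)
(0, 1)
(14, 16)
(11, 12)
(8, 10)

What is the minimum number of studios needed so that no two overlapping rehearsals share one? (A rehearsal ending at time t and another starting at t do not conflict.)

starts: [0, 8, 8, 11, 14, 15]
ends:   [1, 10, 12, 12, 16, 17]
s0→1 e1→0 s8→1 s8→2  — peak 2.

2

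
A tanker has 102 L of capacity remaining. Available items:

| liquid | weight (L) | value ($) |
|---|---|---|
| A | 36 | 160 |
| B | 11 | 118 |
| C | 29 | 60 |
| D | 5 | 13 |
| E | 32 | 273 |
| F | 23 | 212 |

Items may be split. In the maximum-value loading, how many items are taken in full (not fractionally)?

Sort by value per unit weight and fill in that order.
Ratios (sorted): B 10.73, F 9.22, E 8.53, A 4.44, D 2.60, C 2.07
take B (11 @ 118); take F (23 @ 212); take E (32 @ 273); take A (36 @ 160). Capacity used 102/102.
4 item(s) taken whole.

4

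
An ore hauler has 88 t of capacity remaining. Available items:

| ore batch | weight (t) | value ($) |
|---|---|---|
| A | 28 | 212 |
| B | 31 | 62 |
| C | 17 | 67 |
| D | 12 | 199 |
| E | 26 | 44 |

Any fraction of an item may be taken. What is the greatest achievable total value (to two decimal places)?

Order: D (199/12=16.58) > A (212/28=7.57) > C (67/17=3.94) > B (62/31=2.00) > E (44/26=1.69)
Fill: take D (12 @ 199) → take A (28 @ 212) → take C (17 @ 67) → take B (31 @ 62); 88/88 used.
Total value = 540.00

540.00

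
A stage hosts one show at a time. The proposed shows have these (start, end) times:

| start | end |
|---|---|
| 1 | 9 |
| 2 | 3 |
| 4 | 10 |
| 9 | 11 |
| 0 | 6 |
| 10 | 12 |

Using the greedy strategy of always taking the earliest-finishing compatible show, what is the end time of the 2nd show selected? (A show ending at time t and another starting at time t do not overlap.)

Sort by end time and greedily take each interval whose start is ≥ the last chosen end.
Sorted by end: (2,3)  (0,6)  (1,9)  (4,10)  (9,11)  (10,12)
take (2,3); skip (0,6); skip (1,9); take (4,10); skip (9,11); take (10,12).
Selected: (2,3) (4,10) (10,12)

10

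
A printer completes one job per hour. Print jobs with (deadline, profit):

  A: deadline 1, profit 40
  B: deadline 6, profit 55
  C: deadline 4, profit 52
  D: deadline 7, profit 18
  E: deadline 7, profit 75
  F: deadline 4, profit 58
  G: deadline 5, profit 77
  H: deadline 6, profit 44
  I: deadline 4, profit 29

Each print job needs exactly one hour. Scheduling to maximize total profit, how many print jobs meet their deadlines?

Profit order: G=77 E=75 F=58 B=55 C=52 H=44 A=40 I=29 D=18
Assign: G→slot 5, E→slot 7, F→slot 4, B→slot 6, C→slot 3, H→slot 2, A→slot 1, I skipped, D skipped.
Slots: [1:A] [2:H] [3:C] [4:F] [5:G] [6:B] [7:E]
7 of 9 scheduled.

7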